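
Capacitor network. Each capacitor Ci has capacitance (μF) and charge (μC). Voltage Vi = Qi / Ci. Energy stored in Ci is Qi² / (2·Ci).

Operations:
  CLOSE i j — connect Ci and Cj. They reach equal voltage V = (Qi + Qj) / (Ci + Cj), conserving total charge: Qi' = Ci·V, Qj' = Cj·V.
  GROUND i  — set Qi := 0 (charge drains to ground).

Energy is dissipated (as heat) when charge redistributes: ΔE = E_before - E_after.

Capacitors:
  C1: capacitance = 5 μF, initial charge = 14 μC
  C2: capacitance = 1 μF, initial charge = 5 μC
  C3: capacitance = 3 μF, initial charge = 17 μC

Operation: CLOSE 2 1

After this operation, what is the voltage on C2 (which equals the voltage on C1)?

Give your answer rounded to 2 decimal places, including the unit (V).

Answer: 3.17 V

Derivation:
Initial: C1(5μF, Q=14μC, V=2.80V), C2(1μF, Q=5μC, V=5.00V), C3(3μF, Q=17μC, V=5.67V)
Op 1: CLOSE 2-1: Q_total=19.00, C_total=6.00, V=3.17; Q2=3.17, Q1=15.83; dissipated=2.017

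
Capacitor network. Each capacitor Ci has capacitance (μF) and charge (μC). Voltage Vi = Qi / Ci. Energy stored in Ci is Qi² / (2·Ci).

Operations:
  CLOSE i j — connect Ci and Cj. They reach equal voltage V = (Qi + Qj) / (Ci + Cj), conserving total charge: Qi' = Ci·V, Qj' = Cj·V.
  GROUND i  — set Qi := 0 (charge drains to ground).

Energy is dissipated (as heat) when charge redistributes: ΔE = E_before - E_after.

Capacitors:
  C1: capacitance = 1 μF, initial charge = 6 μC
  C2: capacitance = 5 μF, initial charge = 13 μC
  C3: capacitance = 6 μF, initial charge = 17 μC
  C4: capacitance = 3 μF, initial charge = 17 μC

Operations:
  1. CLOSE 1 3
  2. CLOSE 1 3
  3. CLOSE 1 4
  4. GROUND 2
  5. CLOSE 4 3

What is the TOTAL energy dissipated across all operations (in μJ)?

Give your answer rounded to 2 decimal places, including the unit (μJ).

Initial: C1(1μF, Q=6μC, V=6.00V), C2(5μF, Q=13μC, V=2.60V), C3(6μF, Q=17μC, V=2.83V), C4(3μF, Q=17μC, V=5.67V)
Op 1: CLOSE 1-3: Q_total=23.00, C_total=7.00, V=3.29; Q1=3.29, Q3=19.71; dissipated=4.298
Op 2: CLOSE 1-3: Q_total=23.00, C_total=7.00, V=3.29; Q1=3.29, Q3=19.71; dissipated=0.000
Op 3: CLOSE 1-4: Q_total=20.29, C_total=4.00, V=5.07; Q1=5.07, Q4=15.21; dissipated=2.126
Op 4: GROUND 2: Q2=0; energy lost=16.900
Op 5: CLOSE 4-3: Q_total=34.93, C_total=9.00, V=3.88; Q4=11.64, Q3=23.29; dissipated=3.189
Total dissipated: 26.512 μJ

Answer: 26.51 μJ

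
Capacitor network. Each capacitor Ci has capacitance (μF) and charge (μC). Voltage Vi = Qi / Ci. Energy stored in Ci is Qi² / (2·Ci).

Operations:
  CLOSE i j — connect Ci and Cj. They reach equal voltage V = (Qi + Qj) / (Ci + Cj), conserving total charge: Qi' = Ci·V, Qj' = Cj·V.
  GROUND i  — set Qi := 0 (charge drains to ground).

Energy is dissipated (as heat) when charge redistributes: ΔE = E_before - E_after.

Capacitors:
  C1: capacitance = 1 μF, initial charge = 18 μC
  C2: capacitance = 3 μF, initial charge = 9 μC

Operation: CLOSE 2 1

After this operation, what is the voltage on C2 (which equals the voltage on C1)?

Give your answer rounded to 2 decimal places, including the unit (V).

Answer: 6.75 V

Derivation:
Initial: C1(1μF, Q=18μC, V=18.00V), C2(3μF, Q=9μC, V=3.00V)
Op 1: CLOSE 2-1: Q_total=27.00, C_total=4.00, V=6.75; Q2=20.25, Q1=6.75; dissipated=84.375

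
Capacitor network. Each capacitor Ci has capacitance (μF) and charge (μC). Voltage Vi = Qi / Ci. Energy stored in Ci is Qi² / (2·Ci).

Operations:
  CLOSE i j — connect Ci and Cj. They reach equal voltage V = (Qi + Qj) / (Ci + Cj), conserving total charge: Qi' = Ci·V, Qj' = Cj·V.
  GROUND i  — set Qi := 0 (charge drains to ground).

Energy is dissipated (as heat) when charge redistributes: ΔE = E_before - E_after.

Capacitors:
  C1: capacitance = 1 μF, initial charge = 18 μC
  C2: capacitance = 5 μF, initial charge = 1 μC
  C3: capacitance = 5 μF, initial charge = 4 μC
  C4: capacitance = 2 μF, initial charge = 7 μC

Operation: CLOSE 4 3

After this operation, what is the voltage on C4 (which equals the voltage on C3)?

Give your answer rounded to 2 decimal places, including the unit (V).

Initial: C1(1μF, Q=18μC, V=18.00V), C2(5μF, Q=1μC, V=0.20V), C3(5μF, Q=4μC, V=0.80V), C4(2μF, Q=7μC, V=3.50V)
Op 1: CLOSE 4-3: Q_total=11.00, C_total=7.00, V=1.57; Q4=3.14, Q3=7.86; dissipated=5.207

Answer: 1.57 V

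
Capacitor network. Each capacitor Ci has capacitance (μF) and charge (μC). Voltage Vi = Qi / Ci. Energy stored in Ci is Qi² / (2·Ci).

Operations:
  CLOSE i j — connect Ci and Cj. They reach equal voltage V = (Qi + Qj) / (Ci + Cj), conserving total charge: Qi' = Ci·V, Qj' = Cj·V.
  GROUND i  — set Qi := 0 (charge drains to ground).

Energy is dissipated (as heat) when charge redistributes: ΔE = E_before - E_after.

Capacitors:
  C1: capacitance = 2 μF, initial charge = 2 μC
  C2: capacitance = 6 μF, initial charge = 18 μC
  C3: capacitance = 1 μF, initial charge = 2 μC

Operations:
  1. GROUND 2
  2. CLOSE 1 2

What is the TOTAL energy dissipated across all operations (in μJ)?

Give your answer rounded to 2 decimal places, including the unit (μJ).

Answer: 27.75 μJ

Derivation:
Initial: C1(2μF, Q=2μC, V=1.00V), C2(6μF, Q=18μC, V=3.00V), C3(1μF, Q=2μC, V=2.00V)
Op 1: GROUND 2: Q2=0; energy lost=27.000
Op 2: CLOSE 1-2: Q_total=2.00, C_total=8.00, V=0.25; Q1=0.50, Q2=1.50; dissipated=0.750
Total dissipated: 27.750 μJ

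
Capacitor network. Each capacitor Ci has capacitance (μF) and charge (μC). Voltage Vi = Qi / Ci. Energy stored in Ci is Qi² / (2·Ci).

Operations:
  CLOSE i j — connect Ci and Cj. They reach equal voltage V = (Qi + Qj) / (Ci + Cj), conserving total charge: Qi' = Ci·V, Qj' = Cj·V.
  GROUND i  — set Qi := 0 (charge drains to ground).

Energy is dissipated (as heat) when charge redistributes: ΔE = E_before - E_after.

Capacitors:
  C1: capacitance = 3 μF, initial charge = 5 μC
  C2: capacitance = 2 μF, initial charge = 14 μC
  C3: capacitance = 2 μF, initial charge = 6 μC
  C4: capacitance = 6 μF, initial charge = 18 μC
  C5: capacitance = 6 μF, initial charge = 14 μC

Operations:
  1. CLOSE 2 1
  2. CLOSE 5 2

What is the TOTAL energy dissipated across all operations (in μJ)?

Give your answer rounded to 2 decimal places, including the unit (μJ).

Initial: C1(3μF, Q=5μC, V=1.67V), C2(2μF, Q=14μC, V=7.00V), C3(2μF, Q=6μC, V=3.00V), C4(6μF, Q=18μC, V=3.00V), C5(6μF, Q=14μC, V=2.33V)
Op 1: CLOSE 2-1: Q_total=19.00, C_total=5.00, V=3.80; Q2=7.60, Q1=11.40; dissipated=17.067
Op 2: CLOSE 5-2: Q_total=21.60, C_total=8.00, V=2.70; Q5=16.20, Q2=5.40; dissipated=1.613
Total dissipated: 18.680 μJ

Answer: 18.68 μJ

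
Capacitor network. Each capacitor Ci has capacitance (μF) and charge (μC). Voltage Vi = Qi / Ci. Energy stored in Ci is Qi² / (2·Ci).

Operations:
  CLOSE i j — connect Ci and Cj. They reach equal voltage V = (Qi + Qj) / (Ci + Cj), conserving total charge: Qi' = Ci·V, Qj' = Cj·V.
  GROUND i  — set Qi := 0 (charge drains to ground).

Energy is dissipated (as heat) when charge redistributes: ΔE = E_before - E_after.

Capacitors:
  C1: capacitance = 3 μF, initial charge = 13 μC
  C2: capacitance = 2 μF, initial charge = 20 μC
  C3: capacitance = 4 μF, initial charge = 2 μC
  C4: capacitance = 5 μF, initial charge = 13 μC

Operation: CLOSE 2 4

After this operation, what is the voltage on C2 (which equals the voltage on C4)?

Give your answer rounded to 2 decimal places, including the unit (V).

Answer: 4.71 V

Derivation:
Initial: C1(3μF, Q=13μC, V=4.33V), C2(2μF, Q=20μC, V=10.00V), C3(4μF, Q=2μC, V=0.50V), C4(5μF, Q=13μC, V=2.60V)
Op 1: CLOSE 2-4: Q_total=33.00, C_total=7.00, V=4.71; Q2=9.43, Q4=23.57; dissipated=39.114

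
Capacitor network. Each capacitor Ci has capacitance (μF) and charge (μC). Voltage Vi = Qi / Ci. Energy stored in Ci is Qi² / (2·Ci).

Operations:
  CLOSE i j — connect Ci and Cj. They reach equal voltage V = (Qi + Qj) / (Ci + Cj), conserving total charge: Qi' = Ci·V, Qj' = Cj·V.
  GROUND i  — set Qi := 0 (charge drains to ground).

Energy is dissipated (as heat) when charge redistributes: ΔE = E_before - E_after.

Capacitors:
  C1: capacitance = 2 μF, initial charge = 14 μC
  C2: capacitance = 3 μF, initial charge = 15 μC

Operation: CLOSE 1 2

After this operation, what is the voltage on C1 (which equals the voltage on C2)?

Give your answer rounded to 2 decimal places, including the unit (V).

Answer: 5.80 V

Derivation:
Initial: C1(2μF, Q=14μC, V=7.00V), C2(3μF, Q=15μC, V=5.00V)
Op 1: CLOSE 1-2: Q_total=29.00, C_total=5.00, V=5.80; Q1=11.60, Q2=17.40; dissipated=2.400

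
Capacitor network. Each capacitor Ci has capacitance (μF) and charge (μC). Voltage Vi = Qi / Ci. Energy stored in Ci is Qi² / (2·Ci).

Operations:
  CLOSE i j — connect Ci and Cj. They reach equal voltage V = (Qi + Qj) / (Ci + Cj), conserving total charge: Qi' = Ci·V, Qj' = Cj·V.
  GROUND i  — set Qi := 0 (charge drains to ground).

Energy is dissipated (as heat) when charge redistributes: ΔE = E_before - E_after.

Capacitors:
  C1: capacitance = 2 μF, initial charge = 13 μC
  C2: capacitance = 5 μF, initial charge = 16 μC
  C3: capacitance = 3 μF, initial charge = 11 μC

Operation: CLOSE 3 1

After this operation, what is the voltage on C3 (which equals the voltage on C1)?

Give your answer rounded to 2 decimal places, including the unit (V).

Initial: C1(2μF, Q=13μC, V=6.50V), C2(5μF, Q=16μC, V=3.20V), C3(3μF, Q=11μC, V=3.67V)
Op 1: CLOSE 3-1: Q_total=24.00, C_total=5.00, V=4.80; Q3=14.40, Q1=9.60; dissipated=4.817

Answer: 4.80 V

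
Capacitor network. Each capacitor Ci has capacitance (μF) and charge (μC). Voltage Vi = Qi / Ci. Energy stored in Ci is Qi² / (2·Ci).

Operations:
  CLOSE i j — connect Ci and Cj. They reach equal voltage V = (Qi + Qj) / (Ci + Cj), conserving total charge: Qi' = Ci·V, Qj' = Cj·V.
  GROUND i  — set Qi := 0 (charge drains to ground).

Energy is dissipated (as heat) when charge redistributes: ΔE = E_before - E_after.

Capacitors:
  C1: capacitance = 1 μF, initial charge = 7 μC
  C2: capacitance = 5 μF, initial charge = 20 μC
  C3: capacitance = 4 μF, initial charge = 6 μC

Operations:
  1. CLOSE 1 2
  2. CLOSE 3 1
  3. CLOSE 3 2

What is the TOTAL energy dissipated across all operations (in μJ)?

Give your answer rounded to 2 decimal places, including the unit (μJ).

Initial: C1(1μF, Q=7μC, V=7.00V), C2(5μF, Q=20μC, V=4.00V), C3(4μF, Q=6μC, V=1.50V)
Op 1: CLOSE 1-2: Q_total=27.00, C_total=6.00, V=4.50; Q1=4.50, Q2=22.50; dissipated=3.750
Op 2: CLOSE 3-1: Q_total=10.50, C_total=5.00, V=2.10; Q3=8.40, Q1=2.10; dissipated=3.600
Op 3: CLOSE 3-2: Q_total=30.90, C_total=9.00, V=3.43; Q3=13.73, Q2=17.17; dissipated=6.400
Total dissipated: 13.750 μJ

Answer: 13.75 μJ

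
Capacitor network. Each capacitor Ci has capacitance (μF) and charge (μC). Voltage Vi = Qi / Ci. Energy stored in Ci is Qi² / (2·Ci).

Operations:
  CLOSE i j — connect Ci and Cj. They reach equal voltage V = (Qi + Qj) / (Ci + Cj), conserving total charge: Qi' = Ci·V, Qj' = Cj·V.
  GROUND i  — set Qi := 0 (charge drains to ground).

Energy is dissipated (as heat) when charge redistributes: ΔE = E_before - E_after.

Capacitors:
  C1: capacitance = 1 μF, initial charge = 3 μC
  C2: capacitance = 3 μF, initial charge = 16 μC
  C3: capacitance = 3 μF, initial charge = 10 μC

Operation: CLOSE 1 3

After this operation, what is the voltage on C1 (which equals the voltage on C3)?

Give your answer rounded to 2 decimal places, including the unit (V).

Initial: C1(1μF, Q=3μC, V=3.00V), C2(3μF, Q=16μC, V=5.33V), C3(3μF, Q=10μC, V=3.33V)
Op 1: CLOSE 1-3: Q_total=13.00, C_total=4.00, V=3.25; Q1=3.25, Q3=9.75; dissipated=0.042

Answer: 3.25 V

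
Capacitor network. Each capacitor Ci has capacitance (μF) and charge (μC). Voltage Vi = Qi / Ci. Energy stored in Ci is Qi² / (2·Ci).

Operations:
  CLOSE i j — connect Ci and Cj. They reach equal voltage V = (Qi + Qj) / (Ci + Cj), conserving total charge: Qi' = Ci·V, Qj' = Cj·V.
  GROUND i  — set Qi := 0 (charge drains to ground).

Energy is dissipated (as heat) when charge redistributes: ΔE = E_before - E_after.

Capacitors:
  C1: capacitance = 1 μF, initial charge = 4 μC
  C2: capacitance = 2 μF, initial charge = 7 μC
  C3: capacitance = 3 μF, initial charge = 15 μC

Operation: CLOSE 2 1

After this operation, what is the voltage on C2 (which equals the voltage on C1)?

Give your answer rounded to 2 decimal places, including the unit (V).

Initial: C1(1μF, Q=4μC, V=4.00V), C2(2μF, Q=7μC, V=3.50V), C3(3μF, Q=15μC, V=5.00V)
Op 1: CLOSE 2-1: Q_total=11.00, C_total=3.00, V=3.67; Q2=7.33, Q1=3.67; dissipated=0.083

Answer: 3.67 V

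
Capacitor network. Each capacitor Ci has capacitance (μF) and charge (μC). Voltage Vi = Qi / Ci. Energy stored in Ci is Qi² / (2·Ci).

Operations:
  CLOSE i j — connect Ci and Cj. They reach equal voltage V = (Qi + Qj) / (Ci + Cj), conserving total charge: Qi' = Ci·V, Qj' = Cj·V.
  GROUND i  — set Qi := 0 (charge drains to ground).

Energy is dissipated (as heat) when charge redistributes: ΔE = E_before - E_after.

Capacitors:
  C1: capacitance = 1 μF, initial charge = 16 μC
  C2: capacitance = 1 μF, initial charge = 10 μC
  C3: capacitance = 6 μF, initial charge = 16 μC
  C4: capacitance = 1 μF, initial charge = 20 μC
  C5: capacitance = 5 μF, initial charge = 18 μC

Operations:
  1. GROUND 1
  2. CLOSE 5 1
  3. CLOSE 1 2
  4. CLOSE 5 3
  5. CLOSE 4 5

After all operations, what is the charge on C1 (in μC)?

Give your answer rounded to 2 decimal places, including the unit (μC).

Answer: 6.50 μC

Derivation:
Initial: C1(1μF, Q=16μC, V=16.00V), C2(1μF, Q=10μC, V=10.00V), C3(6μF, Q=16μC, V=2.67V), C4(1μF, Q=20μC, V=20.00V), C5(5μF, Q=18μC, V=3.60V)
Op 1: GROUND 1: Q1=0; energy lost=128.000
Op 2: CLOSE 5-1: Q_total=18.00, C_total=6.00, V=3.00; Q5=15.00, Q1=3.00; dissipated=5.400
Op 3: CLOSE 1-2: Q_total=13.00, C_total=2.00, V=6.50; Q1=6.50, Q2=6.50; dissipated=12.250
Op 4: CLOSE 5-3: Q_total=31.00, C_total=11.00, V=2.82; Q5=14.09, Q3=16.91; dissipated=0.152
Op 5: CLOSE 4-5: Q_total=34.09, C_total=6.00, V=5.68; Q4=5.68, Q5=28.41; dissipated=123.006
Final charges: Q1=6.50, Q2=6.50, Q3=16.91, Q4=5.68, Q5=28.41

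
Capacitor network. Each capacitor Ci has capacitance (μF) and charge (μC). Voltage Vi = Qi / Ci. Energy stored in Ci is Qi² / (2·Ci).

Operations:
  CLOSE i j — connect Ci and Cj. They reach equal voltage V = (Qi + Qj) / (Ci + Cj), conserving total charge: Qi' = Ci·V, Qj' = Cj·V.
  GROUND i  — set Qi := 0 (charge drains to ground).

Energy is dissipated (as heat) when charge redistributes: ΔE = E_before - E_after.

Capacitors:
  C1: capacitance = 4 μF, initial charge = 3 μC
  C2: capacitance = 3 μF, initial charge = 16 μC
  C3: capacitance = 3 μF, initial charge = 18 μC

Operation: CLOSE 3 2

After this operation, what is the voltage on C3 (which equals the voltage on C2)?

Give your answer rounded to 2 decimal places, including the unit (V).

Answer: 5.67 V

Derivation:
Initial: C1(4μF, Q=3μC, V=0.75V), C2(3μF, Q=16μC, V=5.33V), C3(3μF, Q=18μC, V=6.00V)
Op 1: CLOSE 3-2: Q_total=34.00, C_total=6.00, V=5.67; Q3=17.00, Q2=17.00; dissipated=0.333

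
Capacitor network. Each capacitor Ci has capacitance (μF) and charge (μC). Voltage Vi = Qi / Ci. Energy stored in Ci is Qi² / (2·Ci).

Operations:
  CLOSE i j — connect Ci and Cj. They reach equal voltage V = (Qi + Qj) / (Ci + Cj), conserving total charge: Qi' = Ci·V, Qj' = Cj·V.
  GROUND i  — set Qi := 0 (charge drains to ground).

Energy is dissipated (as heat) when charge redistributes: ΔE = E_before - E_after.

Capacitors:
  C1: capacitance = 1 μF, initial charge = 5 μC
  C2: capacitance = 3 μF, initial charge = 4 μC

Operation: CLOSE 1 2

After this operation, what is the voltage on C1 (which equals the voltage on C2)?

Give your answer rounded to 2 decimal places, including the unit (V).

Initial: C1(1μF, Q=5μC, V=5.00V), C2(3μF, Q=4μC, V=1.33V)
Op 1: CLOSE 1-2: Q_total=9.00, C_total=4.00, V=2.25; Q1=2.25, Q2=6.75; dissipated=5.042

Answer: 2.25 V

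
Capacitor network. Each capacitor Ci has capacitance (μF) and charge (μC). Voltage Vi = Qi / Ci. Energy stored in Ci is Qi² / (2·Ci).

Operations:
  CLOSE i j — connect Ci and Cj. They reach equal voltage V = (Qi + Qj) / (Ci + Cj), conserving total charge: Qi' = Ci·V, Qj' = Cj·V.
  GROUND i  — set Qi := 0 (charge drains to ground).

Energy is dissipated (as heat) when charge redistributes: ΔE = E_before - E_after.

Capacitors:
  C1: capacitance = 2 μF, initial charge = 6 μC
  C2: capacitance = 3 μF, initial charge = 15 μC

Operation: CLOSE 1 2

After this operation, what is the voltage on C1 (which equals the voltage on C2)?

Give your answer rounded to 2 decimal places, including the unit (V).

Answer: 4.20 V

Derivation:
Initial: C1(2μF, Q=6μC, V=3.00V), C2(3μF, Q=15μC, V=5.00V)
Op 1: CLOSE 1-2: Q_total=21.00, C_total=5.00, V=4.20; Q1=8.40, Q2=12.60; dissipated=2.400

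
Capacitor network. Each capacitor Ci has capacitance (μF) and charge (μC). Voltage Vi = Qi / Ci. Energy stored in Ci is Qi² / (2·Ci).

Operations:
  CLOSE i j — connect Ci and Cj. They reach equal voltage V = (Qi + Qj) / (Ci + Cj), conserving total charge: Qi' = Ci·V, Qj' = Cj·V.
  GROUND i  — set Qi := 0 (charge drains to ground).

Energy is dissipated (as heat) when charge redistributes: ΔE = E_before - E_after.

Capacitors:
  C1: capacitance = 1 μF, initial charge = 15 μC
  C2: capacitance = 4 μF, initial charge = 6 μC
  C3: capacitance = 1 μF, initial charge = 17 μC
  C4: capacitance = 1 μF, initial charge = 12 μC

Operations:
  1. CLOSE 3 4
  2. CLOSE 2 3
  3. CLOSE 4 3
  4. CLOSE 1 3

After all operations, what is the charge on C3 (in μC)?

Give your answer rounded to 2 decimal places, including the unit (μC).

Initial: C1(1μF, Q=15μC, V=15.00V), C2(4μF, Q=6μC, V=1.50V), C3(1μF, Q=17μC, V=17.00V), C4(1μF, Q=12μC, V=12.00V)
Op 1: CLOSE 3-4: Q_total=29.00, C_total=2.00, V=14.50; Q3=14.50, Q4=14.50; dissipated=6.250
Op 2: CLOSE 2-3: Q_total=20.50, C_total=5.00, V=4.10; Q2=16.40, Q3=4.10; dissipated=67.600
Op 3: CLOSE 4-3: Q_total=18.60, C_total=2.00, V=9.30; Q4=9.30, Q3=9.30; dissipated=27.040
Op 4: CLOSE 1-3: Q_total=24.30, C_total=2.00, V=12.15; Q1=12.15, Q3=12.15; dissipated=8.123
Final charges: Q1=12.15, Q2=16.40, Q3=12.15, Q4=9.30

Answer: 12.15 μC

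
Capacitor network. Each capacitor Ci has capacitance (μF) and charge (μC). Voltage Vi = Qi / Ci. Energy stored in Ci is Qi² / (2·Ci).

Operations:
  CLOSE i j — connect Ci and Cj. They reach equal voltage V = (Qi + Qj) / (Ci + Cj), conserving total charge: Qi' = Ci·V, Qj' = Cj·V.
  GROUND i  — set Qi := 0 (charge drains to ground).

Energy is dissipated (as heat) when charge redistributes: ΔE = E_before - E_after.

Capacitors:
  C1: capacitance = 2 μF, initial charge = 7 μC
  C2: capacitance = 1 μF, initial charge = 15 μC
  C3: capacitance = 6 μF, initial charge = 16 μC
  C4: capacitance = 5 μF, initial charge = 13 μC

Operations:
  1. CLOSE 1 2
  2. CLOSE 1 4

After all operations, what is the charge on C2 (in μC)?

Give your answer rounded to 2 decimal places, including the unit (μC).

Answer: 7.33 μC

Derivation:
Initial: C1(2μF, Q=7μC, V=3.50V), C2(1μF, Q=15μC, V=15.00V), C3(6μF, Q=16μC, V=2.67V), C4(5μF, Q=13μC, V=2.60V)
Op 1: CLOSE 1-2: Q_total=22.00, C_total=3.00, V=7.33; Q1=14.67, Q2=7.33; dissipated=44.083
Op 2: CLOSE 1-4: Q_total=27.67, C_total=7.00, V=3.95; Q1=7.90, Q4=19.76; dissipated=16.003
Final charges: Q1=7.90, Q2=7.33, Q3=16.00, Q4=19.76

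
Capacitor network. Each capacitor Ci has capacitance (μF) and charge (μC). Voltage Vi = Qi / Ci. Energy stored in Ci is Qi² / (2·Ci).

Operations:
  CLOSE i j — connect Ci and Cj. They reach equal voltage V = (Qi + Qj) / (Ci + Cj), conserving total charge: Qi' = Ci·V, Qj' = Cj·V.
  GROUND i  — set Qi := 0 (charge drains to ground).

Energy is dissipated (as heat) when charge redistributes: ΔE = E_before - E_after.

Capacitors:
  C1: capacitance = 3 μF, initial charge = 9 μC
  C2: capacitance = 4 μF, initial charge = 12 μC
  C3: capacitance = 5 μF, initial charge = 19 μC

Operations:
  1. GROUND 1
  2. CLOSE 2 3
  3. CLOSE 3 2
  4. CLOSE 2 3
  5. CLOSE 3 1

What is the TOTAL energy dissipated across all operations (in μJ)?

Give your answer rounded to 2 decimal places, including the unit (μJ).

Initial: C1(3μF, Q=9μC, V=3.00V), C2(4μF, Q=12μC, V=3.00V), C3(5μF, Q=19μC, V=3.80V)
Op 1: GROUND 1: Q1=0; energy lost=13.500
Op 2: CLOSE 2-3: Q_total=31.00, C_total=9.00, V=3.44; Q2=13.78, Q3=17.22; dissipated=0.711
Op 3: CLOSE 3-2: Q_total=31.00, C_total=9.00, V=3.44; Q3=17.22, Q2=13.78; dissipated=0.000
Op 4: CLOSE 2-3: Q_total=31.00, C_total=9.00, V=3.44; Q2=13.78, Q3=17.22; dissipated=0.000
Op 5: CLOSE 3-1: Q_total=17.22, C_total=8.00, V=2.15; Q3=10.76, Q1=6.46; dissipated=11.123
Total dissipated: 25.334 μJ

Answer: 25.33 μJ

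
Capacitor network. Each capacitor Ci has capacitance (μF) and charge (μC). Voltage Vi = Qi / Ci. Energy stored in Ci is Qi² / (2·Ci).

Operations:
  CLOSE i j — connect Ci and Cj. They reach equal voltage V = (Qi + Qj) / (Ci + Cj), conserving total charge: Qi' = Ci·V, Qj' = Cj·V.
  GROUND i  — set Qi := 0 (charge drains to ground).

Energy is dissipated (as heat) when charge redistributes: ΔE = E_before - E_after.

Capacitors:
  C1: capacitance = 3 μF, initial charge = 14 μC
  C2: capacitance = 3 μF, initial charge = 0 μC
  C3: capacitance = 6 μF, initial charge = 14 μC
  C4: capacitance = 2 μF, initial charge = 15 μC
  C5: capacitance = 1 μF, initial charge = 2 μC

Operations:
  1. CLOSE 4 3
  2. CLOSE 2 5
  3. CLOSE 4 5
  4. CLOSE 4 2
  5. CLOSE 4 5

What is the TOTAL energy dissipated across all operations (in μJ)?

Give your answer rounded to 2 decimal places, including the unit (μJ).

Answer: 27.90 μJ

Derivation:
Initial: C1(3μF, Q=14μC, V=4.67V), C2(3μF, Q=0μC, V=0.00V), C3(6μF, Q=14μC, V=2.33V), C4(2μF, Q=15μC, V=7.50V), C5(1μF, Q=2μC, V=2.00V)
Op 1: CLOSE 4-3: Q_total=29.00, C_total=8.00, V=3.62; Q4=7.25, Q3=21.75; dissipated=20.021
Op 2: CLOSE 2-5: Q_total=2.00, C_total=4.00, V=0.50; Q2=1.50, Q5=0.50; dissipated=1.500
Op 3: CLOSE 4-5: Q_total=7.75, C_total=3.00, V=2.58; Q4=5.17, Q5=2.58; dissipated=3.255
Op 4: CLOSE 4-2: Q_total=6.67, C_total=5.00, V=1.33; Q4=2.67, Q2=4.00; dissipated=2.604
Op 5: CLOSE 4-5: Q_total=5.25, C_total=3.00, V=1.75; Q4=3.50, Q5=1.75; dissipated=0.521
Total dissipated: 27.901 μJ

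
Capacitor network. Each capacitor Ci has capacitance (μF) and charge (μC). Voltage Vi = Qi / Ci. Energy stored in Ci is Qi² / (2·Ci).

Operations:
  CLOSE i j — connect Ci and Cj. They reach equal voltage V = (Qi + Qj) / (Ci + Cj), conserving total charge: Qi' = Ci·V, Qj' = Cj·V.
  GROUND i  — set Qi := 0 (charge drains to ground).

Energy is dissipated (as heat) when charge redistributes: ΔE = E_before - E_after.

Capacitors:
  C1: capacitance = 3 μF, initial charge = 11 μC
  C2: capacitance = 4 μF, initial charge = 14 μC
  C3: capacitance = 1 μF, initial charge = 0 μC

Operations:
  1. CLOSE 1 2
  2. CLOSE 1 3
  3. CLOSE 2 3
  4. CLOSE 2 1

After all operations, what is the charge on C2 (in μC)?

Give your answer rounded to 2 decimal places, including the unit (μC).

Initial: C1(3μF, Q=11μC, V=3.67V), C2(4μF, Q=14μC, V=3.50V), C3(1μF, Q=0μC, V=0.00V)
Op 1: CLOSE 1-2: Q_total=25.00, C_total=7.00, V=3.57; Q1=10.71, Q2=14.29; dissipated=0.024
Op 2: CLOSE 1-3: Q_total=10.71, C_total=4.00, V=2.68; Q1=8.04, Q3=2.68; dissipated=4.783
Op 3: CLOSE 2-3: Q_total=16.96, C_total=5.00, V=3.39; Q2=13.57, Q3=3.39; dissipated=0.319
Op 4: CLOSE 2-1: Q_total=21.61, C_total=7.00, V=3.09; Q2=12.35, Q1=9.26; dissipated=0.437
Final charges: Q1=9.26, Q2=12.35, Q3=3.39

Answer: 12.35 μC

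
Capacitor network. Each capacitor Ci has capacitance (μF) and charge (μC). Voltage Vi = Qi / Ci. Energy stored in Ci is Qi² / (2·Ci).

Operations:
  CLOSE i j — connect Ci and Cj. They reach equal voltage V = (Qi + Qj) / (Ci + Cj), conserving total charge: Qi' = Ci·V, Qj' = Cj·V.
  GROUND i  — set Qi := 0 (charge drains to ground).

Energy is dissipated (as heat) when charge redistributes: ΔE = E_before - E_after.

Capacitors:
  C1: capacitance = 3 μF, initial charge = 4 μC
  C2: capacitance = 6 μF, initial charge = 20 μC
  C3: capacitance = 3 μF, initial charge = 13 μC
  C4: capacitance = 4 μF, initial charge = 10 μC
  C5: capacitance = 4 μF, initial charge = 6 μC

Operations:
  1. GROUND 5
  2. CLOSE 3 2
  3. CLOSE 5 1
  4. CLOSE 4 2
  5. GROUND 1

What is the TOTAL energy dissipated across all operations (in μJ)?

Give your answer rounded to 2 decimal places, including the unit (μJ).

Initial: C1(3μF, Q=4μC, V=1.33V), C2(6μF, Q=20μC, V=3.33V), C3(3μF, Q=13μC, V=4.33V), C4(4μF, Q=10μC, V=2.50V), C5(4μF, Q=6μC, V=1.50V)
Op 1: GROUND 5: Q5=0; energy lost=4.500
Op 2: CLOSE 3-2: Q_total=33.00, C_total=9.00, V=3.67; Q3=11.00, Q2=22.00; dissipated=1.000
Op 3: CLOSE 5-1: Q_total=4.00, C_total=7.00, V=0.57; Q5=2.29, Q1=1.71; dissipated=1.524
Op 4: CLOSE 4-2: Q_total=32.00, C_total=10.00, V=3.20; Q4=12.80, Q2=19.20; dissipated=1.633
Op 5: GROUND 1: Q1=0; energy lost=0.490
Total dissipated: 9.147 μJ

Answer: 9.15 μJ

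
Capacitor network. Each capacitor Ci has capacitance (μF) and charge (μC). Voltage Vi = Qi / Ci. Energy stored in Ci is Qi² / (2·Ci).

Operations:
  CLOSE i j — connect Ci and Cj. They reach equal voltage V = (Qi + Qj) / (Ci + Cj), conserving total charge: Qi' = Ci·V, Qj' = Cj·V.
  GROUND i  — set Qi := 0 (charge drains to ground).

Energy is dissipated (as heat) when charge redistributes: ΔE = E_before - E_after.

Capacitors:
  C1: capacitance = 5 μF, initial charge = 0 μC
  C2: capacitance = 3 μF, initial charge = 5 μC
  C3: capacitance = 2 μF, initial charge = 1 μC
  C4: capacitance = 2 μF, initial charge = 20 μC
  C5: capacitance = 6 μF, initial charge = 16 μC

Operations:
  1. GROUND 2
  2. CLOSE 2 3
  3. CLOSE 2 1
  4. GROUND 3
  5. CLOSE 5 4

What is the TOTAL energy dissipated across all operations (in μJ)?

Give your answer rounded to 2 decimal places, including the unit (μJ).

Initial: C1(5μF, Q=0μC, V=0.00V), C2(3μF, Q=5μC, V=1.67V), C3(2μF, Q=1μC, V=0.50V), C4(2μF, Q=20μC, V=10.00V), C5(6μF, Q=16μC, V=2.67V)
Op 1: GROUND 2: Q2=0; energy lost=4.167
Op 2: CLOSE 2-3: Q_total=1.00, C_total=5.00, V=0.20; Q2=0.60, Q3=0.40; dissipated=0.150
Op 3: CLOSE 2-1: Q_total=0.60, C_total=8.00, V=0.07; Q2=0.23, Q1=0.38; dissipated=0.037
Op 4: GROUND 3: Q3=0; energy lost=0.040
Op 5: CLOSE 5-4: Q_total=36.00, C_total=8.00, V=4.50; Q5=27.00, Q4=9.00; dissipated=40.333
Total dissipated: 44.727 μJ

Answer: 44.73 μJ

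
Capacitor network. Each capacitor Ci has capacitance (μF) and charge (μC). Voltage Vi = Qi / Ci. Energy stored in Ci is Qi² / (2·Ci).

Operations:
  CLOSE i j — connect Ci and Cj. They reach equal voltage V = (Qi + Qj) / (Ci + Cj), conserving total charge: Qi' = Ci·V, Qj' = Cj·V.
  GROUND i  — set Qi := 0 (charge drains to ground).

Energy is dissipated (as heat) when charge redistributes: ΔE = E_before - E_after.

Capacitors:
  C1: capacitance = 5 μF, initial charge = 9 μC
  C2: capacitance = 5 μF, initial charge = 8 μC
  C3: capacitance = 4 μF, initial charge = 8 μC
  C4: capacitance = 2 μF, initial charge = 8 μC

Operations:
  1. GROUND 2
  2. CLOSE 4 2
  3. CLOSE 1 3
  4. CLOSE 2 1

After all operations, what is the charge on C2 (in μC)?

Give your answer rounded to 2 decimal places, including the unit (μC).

Answer: 7.58 μC

Derivation:
Initial: C1(5μF, Q=9μC, V=1.80V), C2(5μF, Q=8μC, V=1.60V), C3(4μF, Q=8μC, V=2.00V), C4(2μF, Q=8μC, V=4.00V)
Op 1: GROUND 2: Q2=0; energy lost=6.400
Op 2: CLOSE 4-2: Q_total=8.00, C_total=7.00, V=1.14; Q4=2.29, Q2=5.71; dissipated=11.429
Op 3: CLOSE 1-3: Q_total=17.00, C_total=9.00, V=1.89; Q1=9.44, Q3=7.56; dissipated=0.044
Op 4: CLOSE 2-1: Q_total=15.16, C_total=10.00, V=1.52; Q2=7.58, Q1=7.58; dissipated=0.696
Final charges: Q1=7.58, Q2=7.58, Q3=7.56, Q4=2.29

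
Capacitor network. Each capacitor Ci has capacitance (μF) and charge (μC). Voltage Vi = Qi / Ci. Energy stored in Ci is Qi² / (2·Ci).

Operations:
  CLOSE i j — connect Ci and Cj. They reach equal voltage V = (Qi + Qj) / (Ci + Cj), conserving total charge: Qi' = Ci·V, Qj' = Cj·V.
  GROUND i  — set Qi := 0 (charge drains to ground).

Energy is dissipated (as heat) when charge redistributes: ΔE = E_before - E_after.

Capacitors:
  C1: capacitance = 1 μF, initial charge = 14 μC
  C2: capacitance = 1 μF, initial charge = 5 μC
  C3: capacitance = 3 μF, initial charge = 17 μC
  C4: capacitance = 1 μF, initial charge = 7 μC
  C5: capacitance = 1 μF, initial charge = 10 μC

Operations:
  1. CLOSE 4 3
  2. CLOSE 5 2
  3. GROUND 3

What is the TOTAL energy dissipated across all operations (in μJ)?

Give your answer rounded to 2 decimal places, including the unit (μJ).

Initial: C1(1μF, Q=14μC, V=14.00V), C2(1μF, Q=5μC, V=5.00V), C3(3μF, Q=17μC, V=5.67V), C4(1μF, Q=7μC, V=7.00V), C5(1μF, Q=10μC, V=10.00V)
Op 1: CLOSE 4-3: Q_total=24.00, C_total=4.00, V=6.00; Q4=6.00, Q3=18.00; dissipated=0.667
Op 2: CLOSE 5-2: Q_total=15.00, C_total=2.00, V=7.50; Q5=7.50, Q2=7.50; dissipated=6.250
Op 3: GROUND 3: Q3=0; energy lost=54.000
Total dissipated: 60.917 μJ

Answer: 60.92 μJ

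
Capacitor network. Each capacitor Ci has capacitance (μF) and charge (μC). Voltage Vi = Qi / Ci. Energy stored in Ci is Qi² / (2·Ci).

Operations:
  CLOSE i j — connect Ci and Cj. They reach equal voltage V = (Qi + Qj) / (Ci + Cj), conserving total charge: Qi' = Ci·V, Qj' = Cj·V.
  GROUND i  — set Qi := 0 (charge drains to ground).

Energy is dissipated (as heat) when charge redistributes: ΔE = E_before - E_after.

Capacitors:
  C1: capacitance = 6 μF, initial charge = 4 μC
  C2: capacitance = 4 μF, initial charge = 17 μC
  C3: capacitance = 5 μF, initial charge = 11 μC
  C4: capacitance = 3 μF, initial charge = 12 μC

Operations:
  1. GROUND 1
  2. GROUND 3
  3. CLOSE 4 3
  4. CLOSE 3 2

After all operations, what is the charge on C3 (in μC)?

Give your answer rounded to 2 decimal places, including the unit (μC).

Answer: 13.61 μC

Derivation:
Initial: C1(6μF, Q=4μC, V=0.67V), C2(4μF, Q=17μC, V=4.25V), C3(5μF, Q=11μC, V=2.20V), C4(3μF, Q=12μC, V=4.00V)
Op 1: GROUND 1: Q1=0; energy lost=1.333
Op 2: GROUND 3: Q3=0; energy lost=12.100
Op 3: CLOSE 4-3: Q_total=12.00, C_total=8.00, V=1.50; Q4=4.50, Q3=7.50; dissipated=15.000
Op 4: CLOSE 3-2: Q_total=24.50, C_total=9.00, V=2.72; Q3=13.61, Q2=10.89; dissipated=8.403
Final charges: Q1=0.00, Q2=10.89, Q3=13.61, Q4=4.50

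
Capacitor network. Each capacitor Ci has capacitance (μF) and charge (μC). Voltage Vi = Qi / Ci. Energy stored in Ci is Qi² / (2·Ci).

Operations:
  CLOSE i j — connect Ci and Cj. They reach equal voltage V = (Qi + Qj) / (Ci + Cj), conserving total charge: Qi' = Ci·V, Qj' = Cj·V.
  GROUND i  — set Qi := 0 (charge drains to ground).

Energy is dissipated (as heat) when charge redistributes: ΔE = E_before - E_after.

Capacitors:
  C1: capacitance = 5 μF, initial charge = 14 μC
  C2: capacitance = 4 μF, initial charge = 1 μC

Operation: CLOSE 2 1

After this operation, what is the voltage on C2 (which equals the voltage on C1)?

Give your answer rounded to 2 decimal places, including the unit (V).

Answer: 1.67 V

Derivation:
Initial: C1(5μF, Q=14μC, V=2.80V), C2(4μF, Q=1μC, V=0.25V)
Op 1: CLOSE 2-1: Q_total=15.00, C_total=9.00, V=1.67; Q2=6.67, Q1=8.33; dissipated=7.225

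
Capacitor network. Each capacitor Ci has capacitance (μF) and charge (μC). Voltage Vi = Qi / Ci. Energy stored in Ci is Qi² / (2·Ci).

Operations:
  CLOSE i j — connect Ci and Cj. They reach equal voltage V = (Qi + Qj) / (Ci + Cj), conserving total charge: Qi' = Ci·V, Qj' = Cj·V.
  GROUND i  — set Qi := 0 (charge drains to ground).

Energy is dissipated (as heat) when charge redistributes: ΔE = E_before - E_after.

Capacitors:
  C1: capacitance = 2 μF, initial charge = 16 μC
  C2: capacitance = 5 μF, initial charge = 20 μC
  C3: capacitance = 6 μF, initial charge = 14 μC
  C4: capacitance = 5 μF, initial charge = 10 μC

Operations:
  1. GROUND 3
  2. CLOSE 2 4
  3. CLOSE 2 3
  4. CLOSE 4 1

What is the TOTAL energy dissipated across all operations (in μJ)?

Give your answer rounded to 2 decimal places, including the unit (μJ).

Answer: 51.46 μJ

Derivation:
Initial: C1(2μF, Q=16μC, V=8.00V), C2(5μF, Q=20μC, V=4.00V), C3(6μF, Q=14μC, V=2.33V), C4(5μF, Q=10μC, V=2.00V)
Op 1: GROUND 3: Q3=0; energy lost=16.333
Op 2: CLOSE 2-4: Q_total=30.00, C_total=10.00, V=3.00; Q2=15.00, Q4=15.00; dissipated=5.000
Op 3: CLOSE 2-3: Q_total=15.00, C_total=11.00, V=1.36; Q2=6.82, Q3=8.18; dissipated=12.273
Op 4: CLOSE 4-1: Q_total=31.00, C_total=7.00, V=4.43; Q4=22.14, Q1=8.86; dissipated=17.857
Total dissipated: 51.463 μJ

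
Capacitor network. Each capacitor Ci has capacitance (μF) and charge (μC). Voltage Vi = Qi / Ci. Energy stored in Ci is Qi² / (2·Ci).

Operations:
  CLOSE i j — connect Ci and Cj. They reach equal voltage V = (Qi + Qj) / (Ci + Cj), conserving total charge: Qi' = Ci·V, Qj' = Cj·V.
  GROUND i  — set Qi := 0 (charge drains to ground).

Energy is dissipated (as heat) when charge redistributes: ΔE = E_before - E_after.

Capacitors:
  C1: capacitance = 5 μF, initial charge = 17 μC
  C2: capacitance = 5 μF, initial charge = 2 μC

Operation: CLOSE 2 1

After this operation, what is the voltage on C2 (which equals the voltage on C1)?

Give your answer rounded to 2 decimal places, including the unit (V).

Initial: C1(5μF, Q=17μC, V=3.40V), C2(5μF, Q=2μC, V=0.40V)
Op 1: CLOSE 2-1: Q_total=19.00, C_total=10.00, V=1.90; Q2=9.50, Q1=9.50; dissipated=11.250

Answer: 1.90 V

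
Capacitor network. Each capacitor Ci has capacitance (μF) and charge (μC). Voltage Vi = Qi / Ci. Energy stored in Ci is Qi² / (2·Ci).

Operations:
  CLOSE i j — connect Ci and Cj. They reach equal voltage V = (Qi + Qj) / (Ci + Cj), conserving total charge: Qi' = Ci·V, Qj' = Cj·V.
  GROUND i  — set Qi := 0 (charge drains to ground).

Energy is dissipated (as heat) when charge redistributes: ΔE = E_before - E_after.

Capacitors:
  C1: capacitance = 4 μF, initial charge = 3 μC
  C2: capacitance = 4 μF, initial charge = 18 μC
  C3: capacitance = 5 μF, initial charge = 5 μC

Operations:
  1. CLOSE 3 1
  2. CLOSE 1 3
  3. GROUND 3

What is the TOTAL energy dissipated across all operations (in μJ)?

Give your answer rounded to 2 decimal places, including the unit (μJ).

Initial: C1(4μF, Q=3μC, V=0.75V), C2(4μF, Q=18μC, V=4.50V), C3(5μF, Q=5μC, V=1.00V)
Op 1: CLOSE 3-1: Q_total=8.00, C_total=9.00, V=0.89; Q3=4.44, Q1=3.56; dissipated=0.069
Op 2: CLOSE 1-3: Q_total=8.00, C_total=9.00, V=0.89; Q1=3.56, Q3=4.44; dissipated=0.000
Op 3: GROUND 3: Q3=0; energy lost=1.975
Total dissipated: 2.045 μJ

Answer: 2.04 μJ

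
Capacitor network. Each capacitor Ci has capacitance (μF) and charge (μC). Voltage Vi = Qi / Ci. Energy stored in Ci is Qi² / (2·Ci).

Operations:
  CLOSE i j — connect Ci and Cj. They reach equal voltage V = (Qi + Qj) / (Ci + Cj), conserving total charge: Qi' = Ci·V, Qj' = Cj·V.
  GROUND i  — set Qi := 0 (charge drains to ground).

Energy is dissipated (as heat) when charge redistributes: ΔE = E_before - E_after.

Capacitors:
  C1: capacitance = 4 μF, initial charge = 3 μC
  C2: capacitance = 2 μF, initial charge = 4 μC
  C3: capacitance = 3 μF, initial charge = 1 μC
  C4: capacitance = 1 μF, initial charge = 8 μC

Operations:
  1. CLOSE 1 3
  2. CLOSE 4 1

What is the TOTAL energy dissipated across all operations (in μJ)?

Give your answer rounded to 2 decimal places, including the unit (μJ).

Initial: C1(4μF, Q=3μC, V=0.75V), C2(2μF, Q=4μC, V=2.00V), C3(3μF, Q=1μC, V=0.33V), C4(1μF, Q=8μC, V=8.00V)
Op 1: CLOSE 1-3: Q_total=4.00, C_total=7.00, V=0.57; Q1=2.29, Q3=1.71; dissipated=0.149
Op 2: CLOSE 4-1: Q_total=10.29, C_total=5.00, V=2.06; Q4=2.06, Q1=8.23; dissipated=22.073
Total dissipated: 22.222 μJ

Answer: 22.22 μJ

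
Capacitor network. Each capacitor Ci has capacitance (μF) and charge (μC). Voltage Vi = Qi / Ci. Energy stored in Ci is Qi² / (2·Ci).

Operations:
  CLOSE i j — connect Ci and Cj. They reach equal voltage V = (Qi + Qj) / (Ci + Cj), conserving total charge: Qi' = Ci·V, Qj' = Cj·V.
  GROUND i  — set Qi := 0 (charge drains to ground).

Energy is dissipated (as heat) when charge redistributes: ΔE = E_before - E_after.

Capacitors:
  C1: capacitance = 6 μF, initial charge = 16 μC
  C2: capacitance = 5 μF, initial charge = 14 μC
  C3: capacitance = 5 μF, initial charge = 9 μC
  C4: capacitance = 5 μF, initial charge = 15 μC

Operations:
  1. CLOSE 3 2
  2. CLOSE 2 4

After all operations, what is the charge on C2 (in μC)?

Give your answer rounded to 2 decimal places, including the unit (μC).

Answer: 13.25 μC

Derivation:
Initial: C1(6μF, Q=16μC, V=2.67V), C2(5μF, Q=14μC, V=2.80V), C3(5μF, Q=9μC, V=1.80V), C4(5μF, Q=15μC, V=3.00V)
Op 1: CLOSE 3-2: Q_total=23.00, C_total=10.00, V=2.30; Q3=11.50, Q2=11.50; dissipated=1.250
Op 2: CLOSE 2-4: Q_total=26.50, C_total=10.00, V=2.65; Q2=13.25, Q4=13.25; dissipated=0.613
Final charges: Q1=16.00, Q2=13.25, Q3=11.50, Q4=13.25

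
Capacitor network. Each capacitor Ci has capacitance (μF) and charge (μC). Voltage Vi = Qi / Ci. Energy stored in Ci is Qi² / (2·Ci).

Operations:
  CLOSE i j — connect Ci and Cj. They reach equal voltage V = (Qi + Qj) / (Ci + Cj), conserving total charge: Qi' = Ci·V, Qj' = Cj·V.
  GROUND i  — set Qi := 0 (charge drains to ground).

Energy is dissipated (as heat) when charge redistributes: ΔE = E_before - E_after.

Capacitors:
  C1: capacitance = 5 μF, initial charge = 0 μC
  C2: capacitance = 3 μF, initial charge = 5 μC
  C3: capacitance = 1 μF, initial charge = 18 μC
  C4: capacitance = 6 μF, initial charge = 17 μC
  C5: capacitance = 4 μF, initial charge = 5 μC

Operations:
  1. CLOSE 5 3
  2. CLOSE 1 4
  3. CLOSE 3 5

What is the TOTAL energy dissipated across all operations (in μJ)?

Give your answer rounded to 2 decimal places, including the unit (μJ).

Initial: C1(5μF, Q=0μC, V=0.00V), C2(3μF, Q=5μC, V=1.67V), C3(1μF, Q=18μC, V=18.00V), C4(6μF, Q=17μC, V=2.83V), C5(4μF, Q=5μC, V=1.25V)
Op 1: CLOSE 5-3: Q_total=23.00, C_total=5.00, V=4.60; Q5=18.40, Q3=4.60; dissipated=112.225
Op 2: CLOSE 1-4: Q_total=17.00, C_total=11.00, V=1.55; Q1=7.73, Q4=9.27; dissipated=10.947
Op 3: CLOSE 3-5: Q_total=23.00, C_total=5.00, V=4.60; Q3=4.60, Q5=18.40; dissipated=0.000
Total dissipated: 123.172 μJ

Answer: 123.17 μJ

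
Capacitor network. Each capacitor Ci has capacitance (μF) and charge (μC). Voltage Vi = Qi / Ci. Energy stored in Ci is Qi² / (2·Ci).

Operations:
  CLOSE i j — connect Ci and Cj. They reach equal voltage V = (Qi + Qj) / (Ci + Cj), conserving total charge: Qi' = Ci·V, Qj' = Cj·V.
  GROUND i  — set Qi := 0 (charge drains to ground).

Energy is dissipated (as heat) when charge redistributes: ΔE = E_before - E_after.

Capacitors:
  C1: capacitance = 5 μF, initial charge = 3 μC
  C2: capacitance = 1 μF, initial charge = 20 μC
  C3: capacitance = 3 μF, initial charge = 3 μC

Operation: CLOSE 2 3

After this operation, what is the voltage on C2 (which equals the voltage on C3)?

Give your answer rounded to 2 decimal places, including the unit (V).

Answer: 5.75 V

Derivation:
Initial: C1(5μF, Q=3μC, V=0.60V), C2(1μF, Q=20μC, V=20.00V), C3(3μF, Q=3μC, V=1.00V)
Op 1: CLOSE 2-3: Q_total=23.00, C_total=4.00, V=5.75; Q2=5.75, Q3=17.25; dissipated=135.375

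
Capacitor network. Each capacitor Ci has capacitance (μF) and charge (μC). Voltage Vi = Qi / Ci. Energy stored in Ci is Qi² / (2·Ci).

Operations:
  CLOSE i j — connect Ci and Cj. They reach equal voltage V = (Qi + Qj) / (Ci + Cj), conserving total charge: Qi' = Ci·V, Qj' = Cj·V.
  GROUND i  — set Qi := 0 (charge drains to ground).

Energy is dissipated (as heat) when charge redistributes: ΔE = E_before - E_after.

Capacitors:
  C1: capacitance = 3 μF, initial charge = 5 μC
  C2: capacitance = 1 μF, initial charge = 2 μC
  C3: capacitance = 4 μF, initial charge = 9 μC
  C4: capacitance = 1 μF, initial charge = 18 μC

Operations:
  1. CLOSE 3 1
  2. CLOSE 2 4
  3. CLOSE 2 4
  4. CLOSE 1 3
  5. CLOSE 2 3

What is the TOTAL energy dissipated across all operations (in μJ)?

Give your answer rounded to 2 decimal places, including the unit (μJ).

Answer: 89.89 μJ

Derivation:
Initial: C1(3μF, Q=5μC, V=1.67V), C2(1μF, Q=2μC, V=2.00V), C3(4μF, Q=9μC, V=2.25V), C4(1μF, Q=18μC, V=18.00V)
Op 1: CLOSE 3-1: Q_total=14.00, C_total=7.00, V=2.00; Q3=8.00, Q1=6.00; dissipated=0.292
Op 2: CLOSE 2-4: Q_total=20.00, C_total=2.00, V=10.00; Q2=10.00, Q4=10.00; dissipated=64.000
Op 3: CLOSE 2-4: Q_total=20.00, C_total=2.00, V=10.00; Q2=10.00, Q4=10.00; dissipated=0.000
Op 4: CLOSE 1-3: Q_total=14.00, C_total=7.00, V=2.00; Q1=6.00, Q3=8.00; dissipated=0.000
Op 5: CLOSE 2-3: Q_total=18.00, C_total=5.00, V=3.60; Q2=3.60, Q3=14.40; dissipated=25.600
Total dissipated: 89.892 μJ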